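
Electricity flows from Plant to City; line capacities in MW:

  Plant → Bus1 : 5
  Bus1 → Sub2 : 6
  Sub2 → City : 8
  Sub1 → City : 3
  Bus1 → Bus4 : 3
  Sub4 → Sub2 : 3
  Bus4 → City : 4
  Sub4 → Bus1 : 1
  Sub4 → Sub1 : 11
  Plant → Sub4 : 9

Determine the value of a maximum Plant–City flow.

12

Augment Plant→Bus1→Sub2→City: bottleneck 5, flow now 5.
Augment Plant→Sub4→Sub2→City: bottleneck 3, flow now 8.
Augment Plant→Sub4→Sub1→City: bottleneck 3, flow now 11.
Augment Plant→Sub4→Bus1→Bus4→City: bottleneck 1, flow now 12.
No augmenting path remains; maximum flow = 12.
In the residual graph, reachable from Plant: {Plant, Sub4, Sub1}.
Min-cut edges: Plant→Bus1 (5), Sub4→Bus1 (1), Sub4→Sub2 (3), Sub1→City (3); capacity 5 + 1 + 3 + 3 = 12.
This cut is saturated, so no flow can exceed 12.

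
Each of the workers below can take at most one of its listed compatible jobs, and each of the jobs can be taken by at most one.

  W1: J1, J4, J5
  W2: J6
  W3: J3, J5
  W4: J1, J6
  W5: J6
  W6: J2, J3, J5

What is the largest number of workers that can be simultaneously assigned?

Unit-capacity flow: source→left, listed edges, right→sink; max matching = max flow.
Augmenting path W1→J1 (+1); matched 1.
Augmenting path W2→J6 (+1); matched 2.
Augmenting path W3→J3 (+1); matched 3.
Augmenting path W6→J2 (+1); matched 4.
Augmenting path W4→J1→W1→J4 (+1); matched 5.
No augmenting path remains; maximum matching = 5.
König certificate: {W1, W3, W4, W6, J6} is a vertex cover of size 5 (every listed pair touches it), so no matching can be larger.

5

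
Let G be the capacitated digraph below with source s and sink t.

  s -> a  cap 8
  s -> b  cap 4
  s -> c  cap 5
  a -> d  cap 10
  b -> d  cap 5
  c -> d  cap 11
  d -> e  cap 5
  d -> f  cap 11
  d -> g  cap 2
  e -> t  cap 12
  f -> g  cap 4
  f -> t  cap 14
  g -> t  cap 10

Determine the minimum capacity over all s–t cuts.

Augment s→a→d→e→t: bottleneck 5, flow now 5.
Augment s→a→d→f→t: bottleneck 3, flow now 8.
Augment s→b→d→f→t: bottleneck 4, flow now 12.
Augment s→c→d→f→t: bottleneck 4, flow now 16.
Augment s→c→d→g→t: bottleneck 1, flow now 17.
No augmenting path remains; maximum flow = 17.
By max-flow min-cut, the minimum cut capacity equals the max flow.
In the residual graph, reachable from s: {s}.
Min-cut edges: s→a (8), s→b (4), s→c (5); capacity 8 + 4 + 5 = 17.

17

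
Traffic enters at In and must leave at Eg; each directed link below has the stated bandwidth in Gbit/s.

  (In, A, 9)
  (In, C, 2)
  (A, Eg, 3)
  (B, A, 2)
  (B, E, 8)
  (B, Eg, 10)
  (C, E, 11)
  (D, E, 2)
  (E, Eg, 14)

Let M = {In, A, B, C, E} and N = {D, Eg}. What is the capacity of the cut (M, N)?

27

Edges leaving {In, A, B, C, E}: A→Eg (3), B→Eg (10), E→Eg (14).
Cut capacity = 3 + 10 + 14 = 27.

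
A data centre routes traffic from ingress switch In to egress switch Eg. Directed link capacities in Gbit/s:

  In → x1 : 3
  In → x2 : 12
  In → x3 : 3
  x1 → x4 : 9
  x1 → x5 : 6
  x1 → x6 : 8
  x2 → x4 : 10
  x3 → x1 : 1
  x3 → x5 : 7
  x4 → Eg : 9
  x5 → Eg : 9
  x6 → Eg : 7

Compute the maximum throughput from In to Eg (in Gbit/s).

15

Augment In→x1→x4→Eg: bottleneck 3, flow now 3.
Augment In→x2→x4→Eg: bottleneck 6, flow now 9.
Augment In→x3→x5→Eg: bottleneck 3, flow now 12.
Augment In→x2→x4→x1→x5→Eg: bottleneck 3, flow now 15. (uses reverse residual edge)
No augmenting path remains; maximum flow = 15.
In the residual graph, reachable from In: {In, x2, x4}.
Min-cut edges: In→x1 (3), In→x3 (3), x4→Eg (9); capacity 3 + 3 + 9 = 15.
This cut is saturated, so no flow can exceed 15.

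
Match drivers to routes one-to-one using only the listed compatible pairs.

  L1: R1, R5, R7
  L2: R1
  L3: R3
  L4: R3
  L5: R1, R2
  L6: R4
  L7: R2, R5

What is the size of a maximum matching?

6

Unit-capacity flow: source→left, listed edges, right→sink; max matching = max flow.
Augmenting path L1→R1 (+1); matched 1.
Augmenting path L3→R3 (+1); matched 2.
Augmenting path L5→R2 (+1); matched 3.
Augmenting path L6→R4 (+1); matched 4.
Augmenting path L7→R5 (+1); matched 5.
Augmenting path L2→R1→L1→R7 (+1); matched 6.
No augmenting path remains; maximum matching = 6.
König certificate: {L1, L2, L5, L6, L7, R3} is a vertex cover of size 6 (every listed pair touches it), so no matching can be larger.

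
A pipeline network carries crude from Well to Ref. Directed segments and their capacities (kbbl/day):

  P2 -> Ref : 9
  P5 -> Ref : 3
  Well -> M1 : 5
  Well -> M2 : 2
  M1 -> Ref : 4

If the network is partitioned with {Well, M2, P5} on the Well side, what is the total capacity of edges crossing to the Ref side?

8

Edges leaving {Well, M2, P5}: Well→M1 (5), P5→Ref (3).
Cut capacity = 5 + 3 = 8.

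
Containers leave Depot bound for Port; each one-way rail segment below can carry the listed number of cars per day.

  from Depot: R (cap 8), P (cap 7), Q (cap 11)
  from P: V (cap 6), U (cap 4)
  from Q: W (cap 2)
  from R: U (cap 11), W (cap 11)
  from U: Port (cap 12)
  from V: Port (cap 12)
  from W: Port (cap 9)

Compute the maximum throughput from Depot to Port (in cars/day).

Augment Depot→P→U→Port: bottleneck 4, flow now 4.
Augment Depot→P→V→Port: bottleneck 3, flow now 7.
Augment Depot→Q→W→Port: bottleneck 2, flow now 9.
Augment Depot→R→U→Port: bottleneck 8, flow now 17.
No augmenting path remains; maximum flow = 17.
In the residual graph, reachable from Depot: {Depot, Q}.
Min-cut edges: Depot→P (7), Depot→R (8), Q→W (2); capacity 7 + 8 + 2 = 17.
This cut is saturated, so no flow can exceed 17.

17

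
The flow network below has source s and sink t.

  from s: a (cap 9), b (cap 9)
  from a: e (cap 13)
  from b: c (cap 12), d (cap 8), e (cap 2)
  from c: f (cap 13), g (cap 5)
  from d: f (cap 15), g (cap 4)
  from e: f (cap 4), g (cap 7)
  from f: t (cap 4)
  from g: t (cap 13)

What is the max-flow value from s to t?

Augment s→a→e→f→t: bottleneck 4, flow now 4.
Augment s→a→e→g→t: bottleneck 5, flow now 9.
Augment s→b→c→g→t: bottleneck 5, flow now 14.
Augment s→b→d→g→t: bottleneck 3, flow now 17.
No augmenting path remains; maximum flow = 17.
In the residual graph, reachable from s: {s, a, b, c, d, e, f, g}.
Min-cut edges: f→t (4), g→t (13); capacity 4 + 13 = 17.
This cut is saturated, so no flow can exceed 17.

17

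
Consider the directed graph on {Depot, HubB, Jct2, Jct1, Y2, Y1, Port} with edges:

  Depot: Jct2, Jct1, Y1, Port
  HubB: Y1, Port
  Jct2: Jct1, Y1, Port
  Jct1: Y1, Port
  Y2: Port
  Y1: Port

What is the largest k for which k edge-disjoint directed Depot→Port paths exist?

4

Assign every edge capacity 1; by Menger, the answer equals the max flow.
Path Depot→Port (+1); total 1.
Path Depot→Jct2→Port (+1); total 2.
Path Depot→Jct1→Port (+1); total 3.
Path Depot→Y1→Port (+1); total 4.
No residual Depot→Port path; max flow = 4.
Certifying cut of size 4: {Depot→Jct1, Depot→Jct2, Depot→Port, Depot→Y1}.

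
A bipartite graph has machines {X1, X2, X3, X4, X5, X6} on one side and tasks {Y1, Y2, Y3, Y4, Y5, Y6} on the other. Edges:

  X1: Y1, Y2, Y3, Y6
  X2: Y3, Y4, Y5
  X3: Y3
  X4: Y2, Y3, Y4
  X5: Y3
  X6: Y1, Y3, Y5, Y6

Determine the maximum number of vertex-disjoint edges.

Unit-capacity flow: source→left, listed edges, right→sink; max matching = max flow.
Augmenting path X1→Y1 (+1); matched 1.
Augmenting path X2→Y3 (+1); matched 2.
Augmenting path X4→Y2 (+1); matched 3.
Augmenting path X6→Y5 (+1); matched 4.
Augmenting path X3→Y3→X2→Y4 (+1); matched 5.
No augmenting path remains; maximum matching = 5.
König certificate: {X1, X2, X4, X6, Y3} is a vertex cover of size 5 (every listed pair touches it), so no matching can be larger.

5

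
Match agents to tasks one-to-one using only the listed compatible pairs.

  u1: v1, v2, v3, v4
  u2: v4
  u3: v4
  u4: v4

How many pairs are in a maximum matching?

Unit-capacity flow: source→left, listed edges, right→sink; max matching = max flow.
Augmenting path u1→v1 (+1); matched 1.
Augmenting path u2→v4 (+1); matched 2.
No augmenting path remains; maximum matching = 2.
König certificate: {u1, v4} is a vertex cover of size 2 (every listed pair touches it), so no matching can be larger.

2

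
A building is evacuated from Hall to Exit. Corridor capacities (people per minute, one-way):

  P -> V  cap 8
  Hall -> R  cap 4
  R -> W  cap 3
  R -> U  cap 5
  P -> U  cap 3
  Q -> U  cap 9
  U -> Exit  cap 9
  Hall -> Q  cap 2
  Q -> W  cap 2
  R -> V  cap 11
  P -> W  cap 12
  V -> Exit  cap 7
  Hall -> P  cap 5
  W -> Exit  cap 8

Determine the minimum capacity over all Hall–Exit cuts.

11

Augment Hall→P→U→Exit: bottleneck 3, flow now 3.
Augment Hall→P→V→Exit: bottleneck 2, flow now 5.
Augment Hall→Q→U→Exit: bottleneck 2, flow now 7.
Augment Hall→R→U→Exit: bottleneck 4, flow now 11.
No augmenting path remains; maximum flow = 11.
By max-flow min-cut, the minimum cut capacity equals the max flow.
In the residual graph, reachable from Hall: {Hall}.
Min-cut edges: Hall→P (5), Hall→Q (2), Hall→R (4); capacity 5 + 2 + 4 = 11.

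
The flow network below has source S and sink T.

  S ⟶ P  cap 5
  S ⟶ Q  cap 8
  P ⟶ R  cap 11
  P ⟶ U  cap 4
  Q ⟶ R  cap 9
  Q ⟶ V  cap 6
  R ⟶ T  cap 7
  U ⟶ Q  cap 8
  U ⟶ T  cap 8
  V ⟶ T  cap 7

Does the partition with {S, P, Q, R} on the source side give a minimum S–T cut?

Given cut capacity: 4 + 6 + 7 = 17.
Augment S→P→R→T: bottleneck 5, flow now 5.
Augment S→Q→R→T: bottleneck 2, flow now 7.
Augment S→Q→V→T: bottleneck 6, flow now 13.
No augmenting path remains; maximum flow = 13.
In the residual graph, reachable from S: {S}.
Min-cut edges: S→P (5), S→Q (8); capacity 5 + 8 = 13.
Cut capacity 17 exceeds the max flow 13, so it is not minimum.

No — its capacity is 17, but the minimum cut has capacity 13.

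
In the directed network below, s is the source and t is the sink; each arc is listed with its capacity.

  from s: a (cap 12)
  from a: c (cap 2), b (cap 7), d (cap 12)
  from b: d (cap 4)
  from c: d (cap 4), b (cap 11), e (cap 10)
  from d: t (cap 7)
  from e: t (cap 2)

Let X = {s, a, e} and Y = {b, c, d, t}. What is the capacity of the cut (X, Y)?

23

Edges leaving {s, a, e}: a→b (7), a→c (2), a→d (12), e→t (2).
Cut capacity = 7 + 2 + 12 + 2 = 23.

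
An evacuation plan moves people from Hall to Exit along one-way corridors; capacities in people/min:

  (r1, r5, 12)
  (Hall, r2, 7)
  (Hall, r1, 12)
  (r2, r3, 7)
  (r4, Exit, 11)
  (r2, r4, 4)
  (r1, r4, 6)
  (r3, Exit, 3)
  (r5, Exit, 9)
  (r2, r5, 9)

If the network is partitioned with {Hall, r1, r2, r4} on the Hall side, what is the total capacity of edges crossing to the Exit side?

39

Edges leaving {Hall, r1, r2, r4}: r1→r5 (12), r2→r3 (7), r2→r5 (9), r4→Exit (11).
Cut capacity = 12 + 7 + 9 + 11 = 39.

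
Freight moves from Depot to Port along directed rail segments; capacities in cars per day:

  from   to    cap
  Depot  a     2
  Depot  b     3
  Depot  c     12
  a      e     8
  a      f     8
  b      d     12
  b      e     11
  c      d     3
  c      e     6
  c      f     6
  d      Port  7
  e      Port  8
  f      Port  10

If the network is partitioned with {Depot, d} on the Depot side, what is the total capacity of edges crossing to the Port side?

24

Edges leaving {Depot, d}: Depot→a (2), Depot→b (3), Depot→c (12), d→Port (7).
Cut capacity = 2 + 3 + 12 + 7 = 24.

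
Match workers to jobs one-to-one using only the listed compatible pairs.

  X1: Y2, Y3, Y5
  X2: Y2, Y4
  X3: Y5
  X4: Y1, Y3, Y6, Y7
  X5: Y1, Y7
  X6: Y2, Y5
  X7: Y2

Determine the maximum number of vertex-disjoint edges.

6

Unit-capacity flow: source→left, listed edges, right→sink; max matching = max flow.
Augmenting path X1→Y2 (+1); matched 1.
Augmenting path X2→Y4 (+1); matched 2.
Augmenting path X3→Y5 (+1); matched 3.
Augmenting path X4→Y1 (+1); matched 4.
Augmenting path X5→Y7 (+1); matched 5.
Augmenting path X6→Y2→X1→Y3 (+1); matched 6.
No augmenting path remains; maximum matching = 6.
König certificate: {X1, X2, X4, X5, Y2, Y5} is a vertex cover of size 6 (every listed pair touches it), so no matching can be larger.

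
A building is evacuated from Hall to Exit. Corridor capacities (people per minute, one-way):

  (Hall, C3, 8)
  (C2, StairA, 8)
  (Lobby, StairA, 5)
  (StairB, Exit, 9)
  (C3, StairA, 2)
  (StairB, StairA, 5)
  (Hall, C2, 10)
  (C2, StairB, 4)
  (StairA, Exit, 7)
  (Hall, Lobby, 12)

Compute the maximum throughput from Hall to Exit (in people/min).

Augment Hall→Lobby→StairA→Exit: bottleneck 5, flow now 5.
Augment Hall→C3→StairA→Exit: bottleneck 2, flow now 7.
Augment Hall→C2→StairB→Exit: bottleneck 4, flow now 11.
No augmenting path remains; maximum flow = 11.
In the residual graph, reachable from Hall: {Hall, Lobby, C3, C2, StairA}.
Min-cut edges: C2→StairB (4), StairA→Exit (7); capacity 4 + 7 = 11.
This cut is saturated, so no flow can exceed 11.

11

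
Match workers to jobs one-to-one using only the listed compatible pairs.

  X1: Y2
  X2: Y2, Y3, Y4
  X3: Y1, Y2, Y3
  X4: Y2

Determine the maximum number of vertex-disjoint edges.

3

Unit-capacity flow: source→left, listed edges, right→sink; max matching = max flow.
Augmenting path X1→Y2 (+1); matched 1.
Augmenting path X2→Y3 (+1); matched 2.
Augmenting path X3→Y1 (+1); matched 3.
No augmenting path remains; maximum matching = 3.
König certificate: {X2, X3, Y2} is a vertex cover of size 3 (every listed pair touches it), so no matching can be larger.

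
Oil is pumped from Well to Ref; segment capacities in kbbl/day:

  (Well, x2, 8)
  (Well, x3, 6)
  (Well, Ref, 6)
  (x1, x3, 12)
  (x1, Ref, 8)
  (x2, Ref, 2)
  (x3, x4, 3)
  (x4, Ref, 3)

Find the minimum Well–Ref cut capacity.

11

Augment Well→Ref: bottleneck 6, flow now 6.
Augment Well→x2→Ref: bottleneck 2, flow now 8.
Augment Well→x3→x4→Ref: bottleneck 3, flow now 11.
No augmenting path remains; maximum flow = 11.
By max-flow min-cut, the minimum cut capacity equals the max flow.
In the residual graph, reachable from Well: {Well, x2, x3}.
Min-cut edges: Well→Ref (6), x2→Ref (2), x3→x4 (3); capacity 6 + 2 + 3 = 11.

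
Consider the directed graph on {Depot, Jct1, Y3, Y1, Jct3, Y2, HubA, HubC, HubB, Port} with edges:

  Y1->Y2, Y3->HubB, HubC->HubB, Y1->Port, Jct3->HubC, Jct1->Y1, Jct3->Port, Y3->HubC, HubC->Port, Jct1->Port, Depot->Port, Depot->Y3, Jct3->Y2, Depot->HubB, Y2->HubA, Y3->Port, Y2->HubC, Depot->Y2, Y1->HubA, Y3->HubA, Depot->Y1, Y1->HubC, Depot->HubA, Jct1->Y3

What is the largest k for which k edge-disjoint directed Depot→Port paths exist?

Assign every edge capacity 1; by Menger, the answer equals the max flow.
Path Depot→Port (+1); total 1.
Path Depot→Y3→Port (+1); total 2.
Path Depot→Y1→Port (+1); total 3.
Path Depot→Y2→HubC→Port (+1); total 4.
No residual Depot→Port path; max flow = 4.
Certifying cut of size 4: {Depot→Port, Depot→Y1, Depot→Y2, Depot→Y3}.

4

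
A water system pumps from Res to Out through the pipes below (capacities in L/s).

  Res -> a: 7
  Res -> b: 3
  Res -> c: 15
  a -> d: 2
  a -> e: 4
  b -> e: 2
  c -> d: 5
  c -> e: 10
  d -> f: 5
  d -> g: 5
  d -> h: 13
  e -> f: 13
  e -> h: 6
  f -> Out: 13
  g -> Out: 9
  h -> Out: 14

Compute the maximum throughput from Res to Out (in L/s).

Augment Res→a→d→f→Out: bottleneck 2, flow now 2.
Augment Res→a→e→f→Out: bottleneck 4, flow now 6.
Augment Res→b→e→f→Out: bottleneck 2, flow now 8.
Augment Res→c→d→f→Out: bottleneck 3, flow now 11.
Augment Res→c→d→g→Out: bottleneck 2, flow now 13.
Augment Res→c→e→f→Out: bottleneck 2, flow now 15.
Augment Res→c→e→h→Out: bottleneck 6, flow now 21.
Augment Res→c→e→f→d→g→Out: bottleneck 2, flow now 23. (uses reverse residual edge)
No augmenting path remains; maximum flow = 23.
In the residual graph, reachable from Res: {Res, a, b}.
Min-cut edges: Res→c (15), a→d (2), a→e (4), b→e (2); capacity 15 + 2 + 4 + 2 = 23.
This cut is saturated, so no flow can exceed 23.

23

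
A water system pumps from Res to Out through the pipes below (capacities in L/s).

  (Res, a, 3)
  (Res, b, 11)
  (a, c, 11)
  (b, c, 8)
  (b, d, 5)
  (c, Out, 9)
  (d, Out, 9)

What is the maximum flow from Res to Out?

Augment Res→a→c→Out: bottleneck 3, flow now 3.
Augment Res→b→c→Out: bottleneck 6, flow now 9.
Augment Res→b→d→Out: bottleneck 5, flow now 14.
No augmenting path remains; maximum flow = 14.
In the residual graph, reachable from Res: {Res}.
Min-cut edges: Res→a (3), Res→b (11); capacity 3 + 11 = 14.
This cut is saturated, so no flow can exceed 14.

14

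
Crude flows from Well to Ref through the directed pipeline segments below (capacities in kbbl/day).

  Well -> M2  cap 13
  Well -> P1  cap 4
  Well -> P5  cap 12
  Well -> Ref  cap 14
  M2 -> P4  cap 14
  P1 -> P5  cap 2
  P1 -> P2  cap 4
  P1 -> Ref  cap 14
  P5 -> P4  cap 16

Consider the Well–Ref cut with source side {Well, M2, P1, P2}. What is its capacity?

56

Edges leaving {Well, M2, P1, P2}: Well→P5 (12), Well→Ref (14), M2→P4 (14), P1→P5 (2), P1→Ref (14).
Cut capacity = 12 + 14 + 14 + 2 + 14 = 56.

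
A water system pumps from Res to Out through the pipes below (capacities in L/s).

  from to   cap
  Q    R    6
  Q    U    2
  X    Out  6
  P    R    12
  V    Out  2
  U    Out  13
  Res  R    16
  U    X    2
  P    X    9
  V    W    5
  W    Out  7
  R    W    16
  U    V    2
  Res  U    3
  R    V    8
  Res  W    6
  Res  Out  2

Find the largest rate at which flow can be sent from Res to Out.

Augment Res→Out: bottleneck 2, flow now 2.
Augment Res→U→Out: bottleneck 3, flow now 5.
Augment Res→W→Out: bottleneck 6, flow now 11.
Augment Res→R→V→Out: bottleneck 2, flow now 13.
Augment Res→R→W→Out: bottleneck 1, flow now 14.
No augmenting path remains; maximum flow = 14.
In the residual graph, reachable from Res: {Res, R, V, W}.
Min-cut edges: Res→U (3), Res→Out (2), V→Out (2), W→Out (7); capacity 3 + 2 + 2 + 7 = 14.
This cut is saturated, so no flow can exceed 14.

14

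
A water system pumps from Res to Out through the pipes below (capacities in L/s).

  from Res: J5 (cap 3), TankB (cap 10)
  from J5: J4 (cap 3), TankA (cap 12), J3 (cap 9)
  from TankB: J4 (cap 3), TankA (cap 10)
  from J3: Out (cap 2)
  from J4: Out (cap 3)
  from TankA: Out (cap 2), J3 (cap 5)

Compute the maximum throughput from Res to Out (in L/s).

Augment Res→J5→J3→Out: bottleneck 2, flow now 2.
Augment Res→J5→J4→Out: bottleneck 1, flow now 3.
Augment Res→TankB→J4→Out: bottleneck 2, flow now 5.
Augment Res→TankB→TankA→Out: bottleneck 2, flow now 7.
No augmenting path remains; maximum flow = 7.
In the residual graph, reachable from Res: {Res, J5, TankB, J3, J4, TankA}.
Min-cut edges: J3→Out (2), J4→Out (3), TankA→Out (2); capacity 2 + 3 + 2 = 7.
This cut is saturated, so no flow can exceed 7.

7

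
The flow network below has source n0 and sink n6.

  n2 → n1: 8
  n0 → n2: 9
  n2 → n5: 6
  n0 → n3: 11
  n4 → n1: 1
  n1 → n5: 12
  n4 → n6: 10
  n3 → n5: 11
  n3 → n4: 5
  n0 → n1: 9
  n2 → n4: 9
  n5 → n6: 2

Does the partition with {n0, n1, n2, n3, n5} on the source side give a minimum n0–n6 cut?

Given cut capacity: 9 + 5 + 2 = 16.
Augment n0→n1→n5→n6: bottleneck 2, flow now 2.
Augment n0→n2→n4→n6: bottleneck 9, flow now 11.
Augment n0→n3→n4→n6: bottleneck 1, flow now 12.
No augmenting path remains; maximum flow = 12.
In the residual graph, reachable from n0: {n0, n1, n2, n3, n4, n5}.
Min-cut edges: n4→n6 (10), n5→n6 (2); capacity 10 + 2 = 12.
Cut capacity 16 exceeds the max flow 12, so it is not minimum.

No — its capacity is 16, but the minimum cut has capacity 12.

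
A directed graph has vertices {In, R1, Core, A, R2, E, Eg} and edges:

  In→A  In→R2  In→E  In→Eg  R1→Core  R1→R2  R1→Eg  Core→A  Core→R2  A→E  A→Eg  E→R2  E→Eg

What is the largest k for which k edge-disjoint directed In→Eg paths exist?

Assign every edge capacity 1; by Menger, the answer equals the max flow.
Path In→Eg (+1); total 1.
Path In→A→Eg (+1); total 2.
Path In→E→Eg (+1); total 3.
No residual In→Eg path; max flow = 3.
Certifying cut of size 3: {In→A, In→E, In→Eg}.

3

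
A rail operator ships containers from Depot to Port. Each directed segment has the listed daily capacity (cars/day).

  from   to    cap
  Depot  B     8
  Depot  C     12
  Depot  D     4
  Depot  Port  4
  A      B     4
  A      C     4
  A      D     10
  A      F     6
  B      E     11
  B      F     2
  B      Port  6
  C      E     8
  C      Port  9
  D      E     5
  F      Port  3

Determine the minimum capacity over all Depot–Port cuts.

Augment Depot→Port: bottleneck 4, flow now 4.
Augment Depot→B→Port: bottleneck 6, flow now 10.
Augment Depot→C→Port: bottleneck 9, flow now 19.
Augment Depot→B→F→Port: bottleneck 2, flow now 21.
No augmenting path remains; maximum flow = 21.
By max-flow min-cut, the minimum cut capacity equals the max flow.
In the residual graph, reachable from Depot: {Depot, C, D, E}.
Min-cut edges: Depot→B (8), Depot→Port (4), C→Port (9); capacity 8 + 4 + 9 = 21.

21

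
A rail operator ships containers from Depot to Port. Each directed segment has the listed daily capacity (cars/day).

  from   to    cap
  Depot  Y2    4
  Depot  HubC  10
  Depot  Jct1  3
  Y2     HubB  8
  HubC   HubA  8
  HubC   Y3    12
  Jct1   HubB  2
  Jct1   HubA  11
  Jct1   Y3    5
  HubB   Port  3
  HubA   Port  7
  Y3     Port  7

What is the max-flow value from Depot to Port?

16

Augment Depot→Y2→HubB→Port: bottleneck 3, flow now 3.
Augment Depot→HubC→HubA→Port: bottleneck 7, flow now 10.
Augment Depot→HubC→Y3→Port: bottleneck 3, flow now 13.
Augment Depot→Jct1→Y3→Port: bottleneck 3, flow now 16.
No augmenting path remains; maximum flow = 16.
In the residual graph, reachable from Depot: {Depot, Y2, HubB}.
Min-cut edges: Depot→HubC (10), Depot→Jct1 (3), HubB→Port (3); capacity 10 + 3 + 3 = 16.
This cut is saturated, so no flow can exceed 16.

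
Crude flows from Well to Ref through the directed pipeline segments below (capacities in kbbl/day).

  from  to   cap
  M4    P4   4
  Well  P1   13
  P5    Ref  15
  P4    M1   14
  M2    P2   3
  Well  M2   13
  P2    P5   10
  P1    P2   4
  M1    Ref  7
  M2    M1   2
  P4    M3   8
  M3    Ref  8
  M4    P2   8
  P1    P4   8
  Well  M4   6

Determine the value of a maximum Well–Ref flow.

Augment Well→M2→M1→Ref: bottleneck 2, flow now 2.
Augment Well→M2→P2→P5→Ref: bottleneck 3, flow now 5.
Augment Well→M4→P4→M1→Ref: bottleneck 4, flow now 9.
Augment Well→M4→P2→P5→Ref: bottleneck 2, flow now 11.
Augment Well→P1→P4→M1→Ref: bottleneck 1, flow now 12.
Augment Well→P1→P4→M3→Ref: bottleneck 7, flow now 19.
Augment Well→P1→P2→P5→Ref: bottleneck 4, flow now 23.
No augmenting path remains; maximum flow = 23.
In the residual graph, reachable from Well: {Well, M2, P1}.
Min-cut edges: Well→M4 (6), M2→P2 (3), M2→M1 (2), P1→P4 (8), P1→P2 (4); capacity 6 + 3 + 2 + 8 + 4 = 23.
This cut is saturated, so no flow can exceed 23.

23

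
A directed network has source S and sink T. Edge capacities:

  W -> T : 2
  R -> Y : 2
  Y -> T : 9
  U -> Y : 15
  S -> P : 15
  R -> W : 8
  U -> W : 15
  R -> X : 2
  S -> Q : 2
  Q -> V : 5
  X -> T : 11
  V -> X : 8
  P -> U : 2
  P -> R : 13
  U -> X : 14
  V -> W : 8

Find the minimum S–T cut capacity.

10

Augment S→P→R→W→T: bottleneck 2, flow now 2.
Augment S→P→R→X→T: bottleneck 2, flow now 4.
Augment S→P→R→Y→T: bottleneck 2, flow now 6.
Augment S→P→U→X→T: bottleneck 2, flow now 8.
Augment S→Q→V→X→T: bottleneck 2, flow now 10.
No augmenting path remains; maximum flow = 10.
By max-flow min-cut, the minimum cut capacity equals the max flow.
In the residual graph, reachable from S: {S, P, R, W}.
Min-cut edges: S→Q (2), P→U (2), R→X (2), R→Y (2), W→T (2); capacity 2 + 2 + 2 + 2 + 2 = 10.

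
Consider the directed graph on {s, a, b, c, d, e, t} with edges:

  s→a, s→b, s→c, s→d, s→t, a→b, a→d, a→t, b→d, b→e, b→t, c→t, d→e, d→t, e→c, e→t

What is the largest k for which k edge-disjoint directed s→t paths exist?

Assign every edge capacity 1; by Menger, the answer equals the max flow.
Path s→t (+1); total 1.
Path s→a→t (+1); total 2.
Path s→b→t (+1); total 3.
Path s→c→t (+1); total 4.
Path s→d→t (+1); total 5.
No residual s→t path; max flow = 5.
Certifying cut of size 5: {s→a, s→b, s→c, s→d, s→t}.

5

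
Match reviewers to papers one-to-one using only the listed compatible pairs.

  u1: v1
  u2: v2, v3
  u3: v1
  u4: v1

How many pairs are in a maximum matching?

2

Unit-capacity flow: source→left, listed edges, right→sink; max matching = max flow.
Augmenting path u1→v1 (+1); matched 1.
Augmenting path u2→v2 (+1); matched 2.
No augmenting path remains; maximum matching = 2.
König certificate: {u2, v1} is a vertex cover of size 2 (every listed pair touches it), so no matching can be larger.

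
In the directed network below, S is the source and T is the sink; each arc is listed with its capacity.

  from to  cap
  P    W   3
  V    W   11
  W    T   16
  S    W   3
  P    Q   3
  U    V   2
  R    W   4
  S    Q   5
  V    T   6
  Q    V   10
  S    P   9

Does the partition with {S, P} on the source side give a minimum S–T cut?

Yes — it is a minimum cut (capacity 14).

Given cut capacity: 5 + 3 + 3 + 3 = 14.
Augment S→W→T: bottleneck 3, flow now 3.
Augment S→P→W→T: bottleneck 3, flow now 6.
Augment S→Q→V→T: bottleneck 5, flow now 11.
Augment S→P→Q→V→T: bottleneck 1, flow now 12.
Augment S→P→Q→V→W→T: bottleneck 2, flow now 14.
No augmenting path remains; maximum flow = 14.
Cut capacity 14 equals the max flow, so it is a minimum cut.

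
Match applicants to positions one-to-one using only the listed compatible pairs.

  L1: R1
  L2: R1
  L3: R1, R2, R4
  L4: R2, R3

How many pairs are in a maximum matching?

3

Unit-capacity flow: source→left, listed edges, right→sink; max matching = max flow.
Augmenting path L1→R1 (+1); matched 1.
Augmenting path L3→R2 (+1); matched 2.
Augmenting path L4→R3 (+1); matched 3.
No augmenting path remains; maximum matching = 3.
König certificate: {L3, L4, R1} is a vertex cover of size 3 (every listed pair touches it), so no matching can be larger.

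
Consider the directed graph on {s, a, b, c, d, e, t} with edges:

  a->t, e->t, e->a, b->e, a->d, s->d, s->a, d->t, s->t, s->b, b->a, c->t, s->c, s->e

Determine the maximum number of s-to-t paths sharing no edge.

5

Assign every edge capacity 1; by Menger, the answer equals the max flow.
Path s→t (+1); total 1.
Path s→a→t (+1); total 2.
Path s→c→t (+1); total 3.
Path s→d→t (+1); total 4.
Path s→e→t (+1); total 5.
No residual s→t path; max flow = 5.
Certifying cut of size 5: {a→t, d→t, e→t, s→c, s→t}.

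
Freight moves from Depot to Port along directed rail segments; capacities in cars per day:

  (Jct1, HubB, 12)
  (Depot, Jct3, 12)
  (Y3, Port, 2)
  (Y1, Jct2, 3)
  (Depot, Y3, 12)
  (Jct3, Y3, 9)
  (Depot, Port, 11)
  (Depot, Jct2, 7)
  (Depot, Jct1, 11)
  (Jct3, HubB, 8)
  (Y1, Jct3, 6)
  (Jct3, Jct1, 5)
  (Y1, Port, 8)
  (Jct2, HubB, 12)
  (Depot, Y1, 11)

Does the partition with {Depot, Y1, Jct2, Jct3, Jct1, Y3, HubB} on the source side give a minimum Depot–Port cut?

Yes — it is a minimum cut (capacity 21).

Given cut capacity: 11 + 8 + 2 = 21.
Augment Depot→Port: bottleneck 11, flow now 11.
Augment Depot→Y1→Port: bottleneck 8, flow now 19.
Augment Depot→Y3→Port: bottleneck 2, flow now 21.
No augmenting path remains; maximum flow = 21.
Cut capacity 21 equals the max flow, so it is a minimum cut.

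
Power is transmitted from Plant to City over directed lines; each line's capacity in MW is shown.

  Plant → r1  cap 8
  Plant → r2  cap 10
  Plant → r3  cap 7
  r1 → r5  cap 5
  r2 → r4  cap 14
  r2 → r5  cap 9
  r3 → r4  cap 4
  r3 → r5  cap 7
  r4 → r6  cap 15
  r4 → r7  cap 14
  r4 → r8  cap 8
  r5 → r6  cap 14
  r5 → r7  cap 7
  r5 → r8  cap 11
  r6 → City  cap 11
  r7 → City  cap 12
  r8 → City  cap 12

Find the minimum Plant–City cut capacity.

22

Augment Plant→r1→r5→r6→City: bottleneck 5, flow now 5.
Augment Plant→r2→r4→r6→City: bottleneck 6, flow now 11.
Augment Plant→r2→r4→r7→City: bottleneck 4, flow now 15.
Augment Plant→r3→r4→r7→City: bottleneck 4, flow now 19.
Augment Plant→r3→r5→r7→City: bottleneck 3, flow now 22.
No augmenting path remains; maximum flow = 22.
By max-flow min-cut, the minimum cut capacity equals the max flow.
In the residual graph, reachable from Plant: {Plant, r1}.
Min-cut edges: Plant→r2 (10), Plant→r3 (7), r1→r5 (5); capacity 10 + 7 + 5 = 22.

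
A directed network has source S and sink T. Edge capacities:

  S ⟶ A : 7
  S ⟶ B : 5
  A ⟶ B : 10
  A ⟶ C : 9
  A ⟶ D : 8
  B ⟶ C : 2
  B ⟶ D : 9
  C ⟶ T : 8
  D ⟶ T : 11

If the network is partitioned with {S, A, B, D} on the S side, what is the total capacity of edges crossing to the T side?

22

Edges leaving {S, A, B, D}: A→C (9), B→C (2), D→T (11).
Cut capacity = 9 + 2 + 11 = 22.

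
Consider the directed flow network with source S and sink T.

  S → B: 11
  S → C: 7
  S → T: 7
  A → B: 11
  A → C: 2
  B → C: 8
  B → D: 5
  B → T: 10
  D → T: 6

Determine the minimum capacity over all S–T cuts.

Augment S→T: bottleneck 7, flow now 7.
Augment S→B→T: bottleneck 10, flow now 17.
Augment S→B→D→T: bottleneck 1, flow now 18.
No augmenting path remains; maximum flow = 18.
By max-flow min-cut, the minimum cut capacity equals the max flow.
In the residual graph, reachable from S: {S, C}.
Min-cut edges: S→B (11), S→T (7); capacity 11 + 7 = 18.

18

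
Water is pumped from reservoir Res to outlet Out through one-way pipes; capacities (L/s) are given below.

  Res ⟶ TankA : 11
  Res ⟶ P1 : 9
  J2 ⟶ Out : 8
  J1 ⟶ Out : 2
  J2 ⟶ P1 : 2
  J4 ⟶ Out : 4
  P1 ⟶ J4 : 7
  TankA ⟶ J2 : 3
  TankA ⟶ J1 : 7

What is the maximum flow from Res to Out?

9

Augment Res→TankA→J2→Out: bottleneck 3, flow now 3.
Augment Res→TankA→J1→Out: bottleneck 2, flow now 5.
Augment Res→P1→J4→Out: bottleneck 4, flow now 9.
No augmenting path remains; maximum flow = 9.
In the residual graph, reachable from Res: {Res, TankA, P1, J4, J1}.
Min-cut edges: TankA→J2 (3), J4→Out (4), J1→Out (2); capacity 3 + 4 + 2 = 9.
This cut is saturated, so no flow can exceed 9.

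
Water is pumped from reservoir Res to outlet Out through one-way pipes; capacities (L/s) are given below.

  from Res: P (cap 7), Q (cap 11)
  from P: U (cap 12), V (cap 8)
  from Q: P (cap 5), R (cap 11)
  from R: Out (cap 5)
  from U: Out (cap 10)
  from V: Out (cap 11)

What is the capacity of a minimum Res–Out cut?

17

Augment Res→P→U→Out: bottleneck 7, flow now 7.
Augment Res→Q→R→Out: bottleneck 5, flow now 12.
Augment Res→Q→P→U→Out: bottleneck 3, flow now 15.
Augment Res→Q→P→V→Out: bottleneck 2, flow now 17.
No augmenting path remains; maximum flow = 17.
By max-flow min-cut, the minimum cut capacity equals the max flow.
In the residual graph, reachable from Res: {Res, Q, R}.
Min-cut edges: Res→P (7), Q→P (5), R→Out (5); capacity 7 + 5 + 5 = 17.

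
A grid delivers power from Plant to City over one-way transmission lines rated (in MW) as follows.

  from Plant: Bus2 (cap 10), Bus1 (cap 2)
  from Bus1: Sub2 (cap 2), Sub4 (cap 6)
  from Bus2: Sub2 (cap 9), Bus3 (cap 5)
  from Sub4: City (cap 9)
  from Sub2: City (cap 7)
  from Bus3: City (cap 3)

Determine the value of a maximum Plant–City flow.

12

Augment Plant→Bus1→Sub4→City: bottleneck 2, flow now 2.
Augment Plant→Bus2→Sub2→City: bottleneck 7, flow now 9.
Augment Plant→Bus2→Bus3→City: bottleneck 3, flow now 12.
No augmenting path remains; maximum flow = 12.
In the residual graph, reachable from Plant: {Plant}.
Min-cut edges: Plant→Bus1 (2), Plant→Bus2 (10); capacity 2 + 10 = 12.
This cut is saturated, so no flow can exceed 12.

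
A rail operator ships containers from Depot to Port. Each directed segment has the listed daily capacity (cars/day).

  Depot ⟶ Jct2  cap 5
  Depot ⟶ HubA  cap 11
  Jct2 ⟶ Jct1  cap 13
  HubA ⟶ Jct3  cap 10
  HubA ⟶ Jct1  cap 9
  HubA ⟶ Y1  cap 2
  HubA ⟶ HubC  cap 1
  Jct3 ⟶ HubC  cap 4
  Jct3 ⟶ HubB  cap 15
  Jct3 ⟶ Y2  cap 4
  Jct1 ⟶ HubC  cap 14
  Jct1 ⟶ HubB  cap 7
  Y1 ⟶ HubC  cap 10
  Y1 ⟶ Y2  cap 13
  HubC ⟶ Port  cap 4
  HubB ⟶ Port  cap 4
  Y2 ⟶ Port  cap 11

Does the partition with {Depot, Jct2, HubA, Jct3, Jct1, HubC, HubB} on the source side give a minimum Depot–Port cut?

Given cut capacity: 2 + 4 + 4 + 4 = 14.
Augment Depot→HubA→HubC→Port: bottleneck 1, flow now 1.
Augment Depot→Jct2→Jct1→HubC→Port: bottleneck 3, flow now 4.
Augment Depot→Jct2→Jct1→HubB→Port: bottleneck 2, flow now 6.
Augment Depot→HubA→Jct3→HubB→Port: bottleneck 2, flow now 8.
Augment Depot→HubA→Jct3→Y2→Port: bottleneck 4, flow now 12.
Augment Depot→HubA→Y1→Y2→Port: bottleneck 2, flow now 14.
No augmenting path remains; maximum flow = 14.
Cut capacity 14 equals the max flow, so it is a minimum cut.

Yes — it is a minimum cut (capacity 14).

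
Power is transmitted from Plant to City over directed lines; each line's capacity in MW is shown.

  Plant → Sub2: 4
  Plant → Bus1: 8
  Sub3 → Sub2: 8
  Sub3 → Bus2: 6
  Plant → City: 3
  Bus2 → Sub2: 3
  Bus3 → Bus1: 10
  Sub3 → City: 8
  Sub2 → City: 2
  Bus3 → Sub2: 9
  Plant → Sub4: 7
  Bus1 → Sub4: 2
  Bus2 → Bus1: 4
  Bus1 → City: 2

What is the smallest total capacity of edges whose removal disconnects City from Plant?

Augment Plant→City: bottleneck 3, flow now 3.
Augment Plant→Sub2→City: bottleneck 2, flow now 5.
Augment Plant→Bus1→City: bottleneck 2, flow now 7.
No augmenting path remains; maximum flow = 7.
By max-flow min-cut, the minimum cut capacity equals the max flow.
In the residual graph, reachable from Plant: {Plant, Sub2, Bus1, Sub4}.
Min-cut edges: Plant→City (3), Sub2→City (2), Bus1→City (2); capacity 3 + 2 + 2 = 7.

7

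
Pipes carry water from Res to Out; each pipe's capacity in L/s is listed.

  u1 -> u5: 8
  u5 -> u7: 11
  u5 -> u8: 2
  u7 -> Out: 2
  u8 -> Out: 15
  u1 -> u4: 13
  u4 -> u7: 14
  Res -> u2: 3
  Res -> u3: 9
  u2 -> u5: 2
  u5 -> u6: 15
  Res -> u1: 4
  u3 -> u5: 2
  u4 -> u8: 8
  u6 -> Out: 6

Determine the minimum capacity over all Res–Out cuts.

Augment Res→u1→u4→u7→Out: bottleneck 2, flow now 2.
Augment Res→u1→u4→u8→Out: bottleneck 2, flow now 4.
Augment Res→u2→u5→u6→Out: bottleneck 2, flow now 6.
Augment Res→u3→u5→u6→Out: bottleneck 2, flow now 8.
No augmenting path remains; maximum flow = 8.
By max-flow min-cut, the minimum cut capacity equals the max flow.
In the residual graph, reachable from Res: {Res, u2, u3}.
Min-cut edges: Res→u1 (4), u2→u5 (2), u3→u5 (2); capacity 4 + 2 + 2 = 8.

8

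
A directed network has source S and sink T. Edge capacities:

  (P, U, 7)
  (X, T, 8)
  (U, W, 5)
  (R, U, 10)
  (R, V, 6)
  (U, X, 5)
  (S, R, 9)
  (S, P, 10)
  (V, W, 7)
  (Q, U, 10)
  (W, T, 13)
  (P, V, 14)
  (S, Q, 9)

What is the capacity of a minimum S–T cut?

Augment S→P→U→W→T: bottleneck 5, flow now 5.
Augment S→P→U→X→T: bottleneck 2, flow now 7.
Augment S→P→V→W→T: bottleneck 3, flow now 10.
Augment S→Q→U→X→T: bottleneck 3, flow now 13.
Augment S→R→V→W→T: bottleneck 4, flow now 17.
No augmenting path remains; maximum flow = 17.
By max-flow min-cut, the minimum cut capacity equals the max flow.
In the residual graph, reachable from S: {S, P, Q, R, U, V}.
Min-cut edges: U→W (5), U→X (5), V→W (7); capacity 5 + 5 + 7 = 17.

17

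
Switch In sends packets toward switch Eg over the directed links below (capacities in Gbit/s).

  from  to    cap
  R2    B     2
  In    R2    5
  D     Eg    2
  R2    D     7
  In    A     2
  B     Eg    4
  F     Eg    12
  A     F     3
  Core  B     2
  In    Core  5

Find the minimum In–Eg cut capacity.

Augment In→R2→D→Eg: bottleneck 2, flow now 2.
Augment In→R2→B→Eg: bottleneck 2, flow now 4.
Augment In→Core→B→Eg: bottleneck 2, flow now 6.
Augment In→A→F→Eg: bottleneck 2, flow now 8.
No augmenting path remains; maximum flow = 8.
By max-flow min-cut, the minimum cut capacity equals the max flow.
In the residual graph, reachable from In: {In, R2, Core, D}.
Min-cut edges: In→A (2), R2→B (2), Core→B (2), D→Eg (2); capacity 2 + 2 + 2 + 2 = 8.

8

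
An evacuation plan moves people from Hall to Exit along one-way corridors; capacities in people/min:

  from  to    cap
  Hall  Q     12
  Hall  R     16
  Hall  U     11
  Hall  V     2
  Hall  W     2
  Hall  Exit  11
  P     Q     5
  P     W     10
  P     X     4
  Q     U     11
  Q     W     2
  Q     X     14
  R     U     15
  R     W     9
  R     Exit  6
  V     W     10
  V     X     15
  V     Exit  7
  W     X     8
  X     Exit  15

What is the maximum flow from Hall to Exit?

34

Augment Hall→Exit: bottleneck 11, flow now 11.
Augment Hall→R→Exit: bottleneck 6, flow now 17.
Augment Hall→V→Exit: bottleneck 2, flow now 19.
Augment Hall→Q→X→Exit: bottleneck 12, flow now 31.
Augment Hall→W→X→Exit: bottleneck 2, flow now 33.
Augment Hall→R→W→X→Exit: bottleneck 1, flow now 34.
No augmenting path remains; maximum flow = 34.
In the residual graph, reachable from Hall: {Hall, Q, R, U, W, X}.
Min-cut edges: Hall→V (2), Hall→Exit (11), R→Exit (6), X→Exit (15); capacity 2 + 11 + 6 + 15 = 34.
This cut is saturated, so no flow can exceed 34.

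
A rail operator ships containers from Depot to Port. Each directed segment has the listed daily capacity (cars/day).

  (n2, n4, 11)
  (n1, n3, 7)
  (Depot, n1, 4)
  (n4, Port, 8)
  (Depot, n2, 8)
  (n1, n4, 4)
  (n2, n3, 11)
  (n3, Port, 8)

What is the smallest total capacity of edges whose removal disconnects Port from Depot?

Augment Depot→n1→n3→Port: bottleneck 4, flow now 4.
Augment Depot→n2→n3→Port: bottleneck 4, flow now 8.
Augment Depot→n2→n4→Port: bottleneck 4, flow now 12.
No augmenting path remains; maximum flow = 12.
By max-flow min-cut, the minimum cut capacity equals the max flow.
In the residual graph, reachable from Depot: {Depot}.
Min-cut edges: Depot→n1 (4), Depot→n2 (8); capacity 4 + 8 = 12.

12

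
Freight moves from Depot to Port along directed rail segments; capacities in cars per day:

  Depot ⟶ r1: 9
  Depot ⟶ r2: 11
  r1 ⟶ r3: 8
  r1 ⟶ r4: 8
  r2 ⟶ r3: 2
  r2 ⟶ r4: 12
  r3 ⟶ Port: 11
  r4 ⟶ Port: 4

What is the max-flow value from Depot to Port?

Augment Depot→r1→r3→Port: bottleneck 8, flow now 8.
Augment Depot→r1→r4→Port: bottleneck 1, flow now 9.
Augment Depot→r2→r3→Port: bottleneck 2, flow now 11.
Augment Depot→r2→r4→Port: bottleneck 3, flow now 14.
No augmenting path remains; maximum flow = 14.
In the residual graph, reachable from Depot: {Depot, r1, r2, r4}.
Min-cut edges: r1→r3 (8), r2→r3 (2), r4→Port (4); capacity 8 + 2 + 4 = 14.
This cut is saturated, so no flow can exceed 14.

14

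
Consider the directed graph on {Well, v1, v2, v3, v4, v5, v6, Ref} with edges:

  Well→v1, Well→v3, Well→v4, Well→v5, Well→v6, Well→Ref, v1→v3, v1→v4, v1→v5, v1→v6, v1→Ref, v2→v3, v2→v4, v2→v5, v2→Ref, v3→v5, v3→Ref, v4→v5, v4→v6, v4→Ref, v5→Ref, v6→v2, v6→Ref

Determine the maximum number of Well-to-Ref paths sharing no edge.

Assign every edge capacity 1; by Menger, the answer equals the max flow.
Path Well→Ref (+1); total 1.
Path Well→v1→Ref (+1); total 2.
Path Well→v3→Ref (+1); total 3.
Path Well→v4→Ref (+1); total 4.
Path Well→v5→Ref (+1); total 5.
Path Well→v6→Ref (+1); total 6.
No residual Well→Ref path; max flow = 6.
Certifying cut of size 6: {Well→Ref, Well→v1, Well→v3, Well→v4, Well→v5, Well→v6}.

6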